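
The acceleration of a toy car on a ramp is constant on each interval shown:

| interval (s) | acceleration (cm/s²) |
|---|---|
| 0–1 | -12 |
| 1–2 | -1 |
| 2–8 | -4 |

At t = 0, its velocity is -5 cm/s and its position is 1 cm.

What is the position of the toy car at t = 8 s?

-207.5 cm

On each constant-a segment, Δv = aΔt and Δx = v₀Δt + ½aΔt²; chain segment to segment.
0–1 s: v starts -5 cm/s; Δx = -5·1 + ½·-12·1² = -11 cm; v ends -17 cm/s.
1–2 s: v starts -17 cm/s; Δx = -17·1 + ½·-1·1² = -17.5 cm; v ends -18 cm/s.
2–8 s: v starts -18 cm/s; Δx = -18·6 + ½·-4·6² = -180 cm; v ends -42 cm/s.
x(8) = 1 + Σ Δx = -207.5 cm.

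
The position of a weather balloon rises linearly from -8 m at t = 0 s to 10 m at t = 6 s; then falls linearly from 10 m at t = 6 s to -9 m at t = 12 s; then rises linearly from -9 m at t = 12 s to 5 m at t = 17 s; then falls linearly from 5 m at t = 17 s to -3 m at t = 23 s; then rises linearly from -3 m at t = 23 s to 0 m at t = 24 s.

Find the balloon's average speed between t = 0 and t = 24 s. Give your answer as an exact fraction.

Average speed = (total path length)/(elapsed time); on a piecewise-linear x-t graph the path length is Σ|Δx|.
0–6 s: |Δx| = |10 − -8| = 18 m
6–12 s: |Δx| = |-9 − 10| = 19 m
12–17 s: |Δx| = |5 − -9| = 14 m
17–23 s: |Δx| = |-3 − 5| = 8 m
23–24 s: |Δx| = |0 − -3| = 3 m
Total path = 62 m; average speed = 62/24 = 31/12 m/s.

31/12 m/s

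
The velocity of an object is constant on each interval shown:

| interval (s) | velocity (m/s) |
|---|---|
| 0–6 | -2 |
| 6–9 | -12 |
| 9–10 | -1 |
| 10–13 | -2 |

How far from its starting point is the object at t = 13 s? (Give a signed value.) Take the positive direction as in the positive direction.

-55 m

Displacement is the signed area under the v-t curve.
0–6 s: -2 × 6 = -12 m
6–9 s: -12 × 3 = -36 m
9–10 s: -1 × 1 = -1 m
10–13 s: -2 × 3 = -6 m
Net displacement = -55 m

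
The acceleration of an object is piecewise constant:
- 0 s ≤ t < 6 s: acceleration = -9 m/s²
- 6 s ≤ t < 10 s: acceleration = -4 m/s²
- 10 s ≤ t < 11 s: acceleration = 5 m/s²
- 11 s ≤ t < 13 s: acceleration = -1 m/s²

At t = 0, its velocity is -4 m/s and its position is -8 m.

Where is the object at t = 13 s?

-669.5 m

On each constant-a segment, Δv = aΔt and Δx = v₀Δt + ½aΔt²; chain segment to segment.
0–6 s: v starts -4 m/s; Δx = -4·6 + ½·-9·6² = -186 m; v ends -58 m/s.
6–10 s: v starts -58 m/s; Δx = -58·4 + ½·-4·4² = -264 m; v ends -74 m/s.
10–11 s: v starts -74 m/s; Δx = -74·1 + ½·5·1² = -71.5 m; v ends -69 m/s.
11–13 s: v starts -69 m/s; Δx = -69·2 + ½·-1·2² = -140 m; v ends -71 m/s.
x(13) = -8 + Σ Δx = -669.5 m.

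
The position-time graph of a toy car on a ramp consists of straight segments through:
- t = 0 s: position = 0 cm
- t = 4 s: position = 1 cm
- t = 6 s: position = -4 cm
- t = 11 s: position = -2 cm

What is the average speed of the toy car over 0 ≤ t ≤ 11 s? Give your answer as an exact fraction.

8/11 cm/s

Average speed = (total path length)/(elapsed time); on a piecewise-linear x-t graph the path length is Σ|Δx|.
0–4 s: |Δx| = |1 − 0| = 1 cm
4–6 s: |Δx| = |-4 − 1| = 5 cm
6–11 s: |Δx| = |-2 − -4| = 2 cm
Total path = 8 cm; average speed = 8/11 = 8/11 cm/s.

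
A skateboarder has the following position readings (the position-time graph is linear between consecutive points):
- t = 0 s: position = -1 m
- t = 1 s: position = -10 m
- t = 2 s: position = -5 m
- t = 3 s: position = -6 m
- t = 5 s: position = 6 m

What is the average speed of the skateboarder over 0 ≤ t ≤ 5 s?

Average speed = (total path length)/(elapsed time); on a piecewise-linear x-t graph the path length is Σ|Δx|.
0–1 s: |Δx| = |-10 − -1| = 9 m
1–2 s: |Δx| = |-5 − -10| = 5 m
2–3 s: |Δx| = |-6 − -5| = 1 m
3–5 s: |Δx| = |6 − -6| = 12 m
Total path = 27 m; average speed = 27/5 = 5.4 m/s.

5.4 m/s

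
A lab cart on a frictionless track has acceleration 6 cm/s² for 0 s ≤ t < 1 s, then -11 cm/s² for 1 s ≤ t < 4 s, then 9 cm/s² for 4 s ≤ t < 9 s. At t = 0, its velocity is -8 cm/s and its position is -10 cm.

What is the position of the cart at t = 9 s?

On each constant-a segment, Δv = aΔt and Δx = v₀Δt + ½aΔt²; chain segment to segment.
0–1 s: v starts -8 cm/s; Δx = -8·1 + ½·6·1² = -5 cm; v ends -2 cm/s.
1–4 s: v starts -2 cm/s; Δx = -2·3 + ½·-11·3² = -55.5 cm; v ends -35 cm/s.
4–9 s: v starts -35 cm/s; Δx = -35·5 + ½·9·5² = -62.5 cm; v ends 10 cm/s.
x(9) = -10 + Σ Δx = -133 cm.

-133 cm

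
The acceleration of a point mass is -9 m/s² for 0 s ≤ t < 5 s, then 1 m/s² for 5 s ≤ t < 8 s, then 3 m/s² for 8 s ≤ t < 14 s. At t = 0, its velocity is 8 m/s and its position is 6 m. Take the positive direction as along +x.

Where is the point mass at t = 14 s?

On each constant-a segment, Δv = aΔt and Δx = v₀Δt + ½aΔt²; chain segment to segment.
0–5 s: v starts 8 m/s; Δx = 8·5 + ½·-9·5² = -72.5 m; v ends -37 m/s.
5–8 s: v starts -37 m/s; Δx = -37·3 + ½·1·3² = -106.5 m; v ends -34 m/s.
8–14 s: v starts -34 m/s; Δx = -34·6 + ½·3·6² = -150 m; v ends -16 m/s.
x(14) = 6 + Σ Δx = -323 m.

-323 m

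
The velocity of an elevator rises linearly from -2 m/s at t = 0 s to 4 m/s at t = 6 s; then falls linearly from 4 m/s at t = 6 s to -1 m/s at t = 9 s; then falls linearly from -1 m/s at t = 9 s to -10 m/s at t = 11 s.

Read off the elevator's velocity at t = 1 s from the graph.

-1 m/s

On 0–6 s the graph is linear from -2 to 4 m/s: v(1) = -2 + (4 − -2)·(1 − 0)/(6 − 0) = -1 m/s.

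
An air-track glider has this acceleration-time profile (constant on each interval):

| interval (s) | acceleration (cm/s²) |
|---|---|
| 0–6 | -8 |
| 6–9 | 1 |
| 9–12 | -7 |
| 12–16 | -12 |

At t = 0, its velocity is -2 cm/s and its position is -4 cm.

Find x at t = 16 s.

On each constant-a segment, Δv = aΔt and Δx = v₀Δt + ½aΔt²; chain segment to segment.
0–6 s: v starts -2 cm/s; Δx = -2·6 + ½·-8·6² = -156 cm; v ends -50 cm/s.
6–9 s: v starts -50 cm/s; Δx = -50·3 + ½·1·3² = -145.5 cm; v ends -47 cm/s.
9–12 s: v starts -47 cm/s; Δx = -47·3 + ½·-7·3² = -172.5 cm; v ends -68 cm/s.
12–16 s: v starts -68 cm/s; Δx = -68·4 + ½·-12·4² = -368 cm; v ends -116 cm/s.
x(16) = -4 + Σ Δx = -846 cm.

-846 cm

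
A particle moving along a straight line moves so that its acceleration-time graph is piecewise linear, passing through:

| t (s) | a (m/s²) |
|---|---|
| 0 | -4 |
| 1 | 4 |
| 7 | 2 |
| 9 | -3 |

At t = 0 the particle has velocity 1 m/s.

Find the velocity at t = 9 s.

Δv equals the area under the a-t graph; then v = v₀ + Δv.
0–1 s: ½(-4 + 4)(1) = 0 m/s
1–7 s: ½(4 + 2)(6) = 18 m/s
7–9 s: ½(2 + -3)(2) = -1 m/s
Δv = 17 m/s, so v(9) = 1 + (17) = 18 m/s.

18 m/s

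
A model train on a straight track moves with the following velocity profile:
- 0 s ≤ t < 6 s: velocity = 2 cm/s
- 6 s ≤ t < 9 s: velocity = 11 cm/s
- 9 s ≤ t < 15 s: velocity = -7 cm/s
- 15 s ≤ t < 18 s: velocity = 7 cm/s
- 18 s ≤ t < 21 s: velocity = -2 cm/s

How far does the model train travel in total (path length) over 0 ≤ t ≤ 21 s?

Distance (not displacement) is the total path length: add the absolute areas under v-t.
0–6 s: |2| × 6 = 12 cm
6–9 s: |11| × 3 = 33 cm
9–15 s: |-7| × 6 = 42 cm
15–18 s: |7| × 3 = 21 cm
18–21 s: |-2| × 3 = 6 cm
Total distance = 114 cm

114 cm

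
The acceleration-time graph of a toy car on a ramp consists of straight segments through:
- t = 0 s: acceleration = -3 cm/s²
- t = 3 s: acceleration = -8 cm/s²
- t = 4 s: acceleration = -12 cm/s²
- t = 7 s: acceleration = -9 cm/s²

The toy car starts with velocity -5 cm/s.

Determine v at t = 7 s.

-63 cm/s

Δv equals the area under the a-t graph; then v = v₀ + Δv.
0–3 s: ½(-3 + -8)(3) = -16.5 cm/s
3–4 s: ½(-8 + -12)(1) = -10 cm/s
4–7 s: ½(-12 + -9)(3) = -31.5 cm/s
Δv = -58 cm/s, so v(7) = -5 + (-58) = -63 cm/s.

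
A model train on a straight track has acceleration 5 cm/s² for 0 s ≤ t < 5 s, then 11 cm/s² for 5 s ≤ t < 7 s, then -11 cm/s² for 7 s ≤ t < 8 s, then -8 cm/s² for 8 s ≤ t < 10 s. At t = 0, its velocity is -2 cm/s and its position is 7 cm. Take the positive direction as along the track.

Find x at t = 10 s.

On each constant-a segment, Δv = aΔt and Δx = v₀Δt + ½aΔt²; chain segment to segment.
0–5 s: v starts -2 cm/s; Δx = -2·5 + ½·5·5² = 52.5 cm; v ends 23 cm/s.
5–7 s: v starts 23 cm/s; Δx = 23·2 + ½·11·2² = 68 cm; v ends 45 cm/s.
7–8 s: v starts 45 cm/s; Δx = 45·1 + ½·-11·1² = 39.5 cm; v ends 34 cm/s.
8–10 s: v starts 34 cm/s; Δx = 34·2 + ½·-8·2² = 52 cm; v ends 18 cm/s.
x(10) = 7 + Σ Δx = 219 cm.

219 cm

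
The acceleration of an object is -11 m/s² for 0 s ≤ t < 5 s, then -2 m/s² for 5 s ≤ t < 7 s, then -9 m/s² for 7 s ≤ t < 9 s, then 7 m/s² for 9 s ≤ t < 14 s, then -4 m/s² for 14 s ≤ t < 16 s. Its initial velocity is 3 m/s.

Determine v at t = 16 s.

Δv equals the area under the a-t graph; then v = v₀ + Δv.
0–5 s: -11 × 5 = -55 m/s
5–7 s: -2 × 2 = -4 m/s
7–9 s: -9 × 2 = -18 m/s
9–14 s: 7 × 5 = 35 m/s
14–16 s: -4 × 2 = -8 m/s
Δv = -50 m/s, so v(16) = 3 + (-50) = -47 m/s.

-47 m/s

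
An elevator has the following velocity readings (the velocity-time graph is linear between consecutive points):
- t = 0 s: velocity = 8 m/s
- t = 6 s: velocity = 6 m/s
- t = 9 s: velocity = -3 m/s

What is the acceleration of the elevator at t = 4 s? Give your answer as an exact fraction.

-1/3 m/s²

Acceleration is the slope of the v-t graph on 0–6 s: (6 − 8)/(6 − 0) = -1/3 m/s².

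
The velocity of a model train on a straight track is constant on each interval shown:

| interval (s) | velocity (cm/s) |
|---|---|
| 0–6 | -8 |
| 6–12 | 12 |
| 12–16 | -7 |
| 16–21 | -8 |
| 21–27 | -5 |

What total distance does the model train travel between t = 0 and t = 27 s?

Distance (not displacement) is the total path length: add the absolute areas under v-t.
0–6 s: |-8| × 6 = 48 cm
6–12 s: |12| × 6 = 72 cm
12–16 s: |-7| × 4 = 28 cm
16–21 s: |-8| × 5 = 40 cm
21–27 s: |-5| × 6 = 30 cm
Total distance = 218 cm

218 cm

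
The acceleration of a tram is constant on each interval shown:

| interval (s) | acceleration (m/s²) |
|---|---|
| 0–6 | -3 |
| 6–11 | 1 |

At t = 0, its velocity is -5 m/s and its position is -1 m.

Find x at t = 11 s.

-187.5 m

On each constant-a segment, Δv = aΔt and Δx = v₀Δt + ½aΔt²; chain segment to segment.
0–6 s: v starts -5 m/s; Δx = -5·6 + ½·-3·6² = -84 m; v ends -23 m/s.
6–11 s: v starts -23 m/s; Δx = -23·5 + ½·1·5² = -102.5 m; v ends -18 m/s.
x(11) = -1 + Σ Δx = -187.5 m.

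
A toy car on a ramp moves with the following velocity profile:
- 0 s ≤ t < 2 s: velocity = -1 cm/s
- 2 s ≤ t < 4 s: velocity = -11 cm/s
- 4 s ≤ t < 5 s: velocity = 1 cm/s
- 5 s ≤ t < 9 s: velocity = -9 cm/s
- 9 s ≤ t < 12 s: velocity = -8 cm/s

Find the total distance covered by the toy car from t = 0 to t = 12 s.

85 cm

Distance (not displacement) is the total path length: add the absolute areas under v-t.
0–2 s: |-1| × 2 = 2 cm
2–4 s: |-11| × 2 = 22 cm
4–5 s: |1| × 1 = 1 cm
5–9 s: |-9| × 4 = 36 cm
9–12 s: |-8| × 3 = 24 cm
Total distance = 85 cm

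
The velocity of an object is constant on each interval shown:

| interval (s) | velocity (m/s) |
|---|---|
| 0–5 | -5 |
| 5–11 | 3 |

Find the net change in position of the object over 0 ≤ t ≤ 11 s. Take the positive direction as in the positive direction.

-7 m

Net displacement equals the area under the velocity-time graph (areas below the axis count negative).
0–5 s: -5 × 5 = -25 m
5–11 s: 3 × 6 = 18 m
Net displacement = -7 m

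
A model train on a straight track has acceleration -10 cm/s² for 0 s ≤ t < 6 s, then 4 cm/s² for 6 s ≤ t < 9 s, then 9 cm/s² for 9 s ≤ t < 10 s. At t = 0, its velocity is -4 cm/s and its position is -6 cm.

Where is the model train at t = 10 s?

-431.5 cm

On each constant-a segment, Δv = aΔt and Δx = v₀Δt + ½aΔt²; chain segment to segment.
0–6 s: v starts -4 cm/s; Δx = -4·6 + ½·-10·6² = -204 cm; v ends -64 cm/s.
6–9 s: v starts -64 cm/s; Δx = -64·3 + ½·4·3² = -174 cm; v ends -52 cm/s.
9–10 s: v starts -52 cm/s; Δx = -52·1 + ½·9·1² = -47.5 cm; v ends -43 cm/s.
x(10) = -6 + Σ Δx = -431.5 cm.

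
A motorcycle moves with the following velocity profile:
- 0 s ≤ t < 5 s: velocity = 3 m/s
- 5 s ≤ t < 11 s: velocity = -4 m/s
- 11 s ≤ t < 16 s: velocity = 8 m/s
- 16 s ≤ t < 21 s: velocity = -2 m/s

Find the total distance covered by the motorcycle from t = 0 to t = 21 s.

Total distance travelled is ∫|v| dt — sum the magnitudes of each area piece.
0–5 s: |3| × 5 = 15 m
5–11 s: |-4| × 6 = 24 m
11–16 s: |8| × 5 = 40 m
16–21 s: |-2| × 5 = 10 m
Total distance = 89 m

89 m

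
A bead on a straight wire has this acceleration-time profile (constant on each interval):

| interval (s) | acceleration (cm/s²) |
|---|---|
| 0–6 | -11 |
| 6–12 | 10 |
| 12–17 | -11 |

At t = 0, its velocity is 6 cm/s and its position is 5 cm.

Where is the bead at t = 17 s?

-474.5 cm

On each constant-a segment, Δv = aΔt and Δx = v₀Δt + ½aΔt²; chain segment to segment.
0–6 s: v starts 6 cm/s; Δx = 6·6 + ½·-11·6² = -162 cm; v ends -60 cm/s.
6–12 s: v starts -60 cm/s; Δx = -60·6 + ½·10·6² = -180 cm; v ends 0 cm/s.
12–17 s: v starts 0 cm/s; Δx = 0·5 + ½·-11·5² = -137.5 cm; v ends -55 cm/s.
x(17) = 5 + Σ Δx = -474.5 cm.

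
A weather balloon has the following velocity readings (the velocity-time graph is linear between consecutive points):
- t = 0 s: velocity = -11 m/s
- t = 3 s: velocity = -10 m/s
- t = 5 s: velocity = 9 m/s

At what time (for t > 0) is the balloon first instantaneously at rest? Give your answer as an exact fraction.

v changes sign on 3–5 s (from -10 to 9); the graph is linear there, so v = 0 at t = 3 + (10)·(5 − 3)/(9 − -10) = 77/19 s.

t = 77/19 s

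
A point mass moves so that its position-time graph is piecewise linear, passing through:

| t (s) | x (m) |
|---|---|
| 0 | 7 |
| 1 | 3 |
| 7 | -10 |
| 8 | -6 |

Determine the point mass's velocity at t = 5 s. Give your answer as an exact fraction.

Velocity is the slope of the x-t graph on 1–7 s: (-10 − 3)/(7 − 1) = -13/6 m/s.

-13/6 m/s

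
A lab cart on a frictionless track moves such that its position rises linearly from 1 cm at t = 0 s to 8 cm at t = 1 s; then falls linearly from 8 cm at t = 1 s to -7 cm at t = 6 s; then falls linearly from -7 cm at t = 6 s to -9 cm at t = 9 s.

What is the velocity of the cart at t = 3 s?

Velocity is the slope of the x-t graph on 1–6 s: (-7 − 8)/(6 − 1) = -3 cm/s.

-3 cm/s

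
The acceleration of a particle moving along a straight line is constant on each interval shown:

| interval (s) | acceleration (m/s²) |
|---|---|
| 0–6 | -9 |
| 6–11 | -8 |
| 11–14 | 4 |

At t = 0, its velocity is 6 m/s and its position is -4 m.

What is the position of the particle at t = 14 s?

On each constant-a segment, Δv = aΔt and Δx = v₀Δt + ½aΔt²; chain segment to segment.
0–6 s: v starts 6 m/s; Δx = 6·6 + ½·-9·6² = -126 m; v ends -48 m/s.
6–11 s: v starts -48 m/s; Δx = -48·5 + ½·-8·5² = -340 m; v ends -88 m/s.
11–14 s: v starts -88 m/s; Δx = -88·3 + ½·4·3² = -246 m; v ends -76 m/s.
x(14) = -4 + Σ Δx = -716 m.

-716 m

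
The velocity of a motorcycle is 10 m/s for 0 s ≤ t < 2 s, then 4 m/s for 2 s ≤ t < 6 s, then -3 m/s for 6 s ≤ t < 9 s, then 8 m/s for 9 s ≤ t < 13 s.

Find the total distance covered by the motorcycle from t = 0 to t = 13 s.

Total distance travelled is ∫|v| dt — sum the magnitudes of each area piece.
0–2 s: |10| × 2 = 20 m
2–6 s: |4| × 4 = 16 m
6–9 s: |-3| × 3 = 9 m
9–13 s: |8| × 4 = 32 m
Total distance = 77 m

77 m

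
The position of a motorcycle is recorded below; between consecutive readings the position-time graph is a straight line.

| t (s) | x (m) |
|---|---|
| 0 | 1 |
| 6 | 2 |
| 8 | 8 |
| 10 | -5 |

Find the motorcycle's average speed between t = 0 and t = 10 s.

2 m/s

Average speed = (total path length)/(elapsed time); on a piecewise-linear x-t graph the path length is Σ|Δx|.
0–6 s: |Δx| = |2 − 1| = 1 m
6–8 s: |Δx| = |8 − 2| = 6 m
8–10 s: |Δx| = |-5 − 8| = 13 m
Total path = 20 m; average speed = 20/10 = 2 m/s.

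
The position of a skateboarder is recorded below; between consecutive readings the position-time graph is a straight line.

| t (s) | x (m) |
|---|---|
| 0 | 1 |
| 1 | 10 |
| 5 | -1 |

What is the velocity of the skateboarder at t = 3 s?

-2.75 m/s

Velocity is the slope of the x-t graph on 1–5 s: (-1 − 10)/(5 − 1) = -2.75 m/s.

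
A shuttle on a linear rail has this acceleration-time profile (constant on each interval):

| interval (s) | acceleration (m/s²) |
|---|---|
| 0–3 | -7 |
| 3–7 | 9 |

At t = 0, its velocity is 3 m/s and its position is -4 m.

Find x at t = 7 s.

On each constant-a segment, Δv = aΔt and Δx = v₀Δt + ½aΔt²; chain segment to segment.
0–3 s: v starts 3 m/s; Δx = 3·3 + ½·-7·3² = -22.5 m; v ends -18 m/s.
3–7 s: v starts -18 m/s; Δx = -18·4 + ½·9·4² = 0 m; v ends 18 m/s.
x(7) = -4 + Σ Δx = -26.5 m.

-26.5 m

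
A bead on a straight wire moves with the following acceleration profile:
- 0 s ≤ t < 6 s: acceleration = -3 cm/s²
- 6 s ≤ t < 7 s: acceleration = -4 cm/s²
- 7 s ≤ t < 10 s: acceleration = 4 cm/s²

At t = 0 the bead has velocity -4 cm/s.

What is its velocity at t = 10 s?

Δv equals the area under the a-t graph; then v = v₀ + Δv.
0–6 s: -3 × 6 = -18 cm/s
6–7 s: -4 × 1 = -4 cm/s
7–10 s: 4 × 3 = 12 cm/s
Δv = -10 cm/s, so v(10) = -4 + (-10) = -14 cm/s.

-14 cm/s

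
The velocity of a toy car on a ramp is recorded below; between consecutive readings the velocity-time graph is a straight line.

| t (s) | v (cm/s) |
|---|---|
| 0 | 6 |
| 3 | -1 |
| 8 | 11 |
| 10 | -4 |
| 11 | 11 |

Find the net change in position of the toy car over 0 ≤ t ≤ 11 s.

Net displacement equals the area under the velocity-time graph (areas below the axis count negative).
0–3 s: ½(6 + -1)(3) = 7.5 cm
3–8 s: ½(-1 + 11)(5) = 25 cm
8–10 s: ½(11 + -4)(2) = 7 cm
10–11 s: ½(-4 + 11)(1) = 3.5 cm
Net displacement = 43 cm

43 cm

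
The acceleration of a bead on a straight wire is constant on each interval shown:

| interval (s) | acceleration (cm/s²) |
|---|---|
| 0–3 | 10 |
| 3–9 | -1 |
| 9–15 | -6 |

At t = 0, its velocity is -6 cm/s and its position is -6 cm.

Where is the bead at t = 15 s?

147 cm

On each constant-a segment, Δv = aΔt and Δx = v₀Δt + ½aΔt²; chain segment to segment.
0–3 s: v starts -6 cm/s; Δx = -6·3 + ½·10·3² = 27 cm; v ends 24 cm/s.
3–9 s: v starts 24 cm/s; Δx = 24·6 + ½·-1·6² = 126 cm; v ends 18 cm/s.
9–15 s: v starts 18 cm/s; Δx = 18·6 + ½·-6·6² = 0 cm; v ends -18 cm/s.
x(15) = -6 + Σ Δx = 147 cm.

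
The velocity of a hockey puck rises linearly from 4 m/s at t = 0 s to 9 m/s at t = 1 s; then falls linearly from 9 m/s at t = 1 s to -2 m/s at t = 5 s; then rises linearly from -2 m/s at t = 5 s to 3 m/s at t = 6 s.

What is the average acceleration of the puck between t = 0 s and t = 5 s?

-1.2 m/s²

Average acceleration = Δv/Δt = (-2 − 4)/(5 − 0) = -1.2 m/s².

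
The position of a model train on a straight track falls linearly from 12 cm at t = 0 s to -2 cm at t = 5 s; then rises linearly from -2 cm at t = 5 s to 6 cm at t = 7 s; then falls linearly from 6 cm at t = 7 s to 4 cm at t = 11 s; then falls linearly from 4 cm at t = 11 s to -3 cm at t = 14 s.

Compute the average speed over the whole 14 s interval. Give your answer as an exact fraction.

31/14 cm/s

Average speed = (total path length)/(elapsed time); on a piecewise-linear x-t graph the path length is Σ|Δx|.
0–5 s: |Δx| = |-2 − 12| = 14 cm
5–7 s: |Δx| = |6 − -2| = 8 cm
7–11 s: |Δx| = |4 − 6| = 2 cm
11–14 s: |Δx| = |-3 − 4| = 7 cm
Total path = 31 cm; average speed = 31/14 = 31/14 cm/s.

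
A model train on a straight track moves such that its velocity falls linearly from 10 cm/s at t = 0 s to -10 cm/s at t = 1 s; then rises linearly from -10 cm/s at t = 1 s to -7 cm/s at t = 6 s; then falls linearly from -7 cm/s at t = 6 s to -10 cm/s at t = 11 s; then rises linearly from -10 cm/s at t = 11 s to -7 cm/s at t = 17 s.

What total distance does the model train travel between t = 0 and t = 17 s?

Total distance travelled is ∫|v| dt — sum the magnitudes of each area piece.
0–1 s: v = 0 at t = 0.5 s; triangle areas 2.5 + 2.5 = 5 cm
1–6 s: |½(-10 + -7)(5)| = 42.5 cm
6–11 s: |½(-7 + -10)(5)| = 42.5 cm
11–17 s: |½(-10 + -7)(6)| = 51 cm
Total distance = 141 cm

141 cm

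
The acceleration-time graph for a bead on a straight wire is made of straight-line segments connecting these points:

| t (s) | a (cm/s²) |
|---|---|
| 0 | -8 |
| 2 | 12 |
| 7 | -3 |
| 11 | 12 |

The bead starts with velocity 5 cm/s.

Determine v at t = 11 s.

49.5 cm/s

Δv equals the area under the a-t graph; then v = v₀ + Δv.
0–2 s: ½(-8 + 12)(2) = 4 cm/s
2–7 s: ½(12 + -3)(5) = 22.5 cm/s
7–11 s: ½(-3 + 12)(4) = 18 cm/s
Δv = 44.5 cm/s, so v(11) = 5 + (44.5) = 49.5 cm/s.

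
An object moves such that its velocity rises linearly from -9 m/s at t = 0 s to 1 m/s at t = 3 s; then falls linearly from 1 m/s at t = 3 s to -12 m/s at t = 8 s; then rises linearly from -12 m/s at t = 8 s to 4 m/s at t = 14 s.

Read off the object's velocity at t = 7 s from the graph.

-9.4 m/s

On 3–8 s the graph is linear from 1 to -12 m/s: v(7) = 1 + (-12 − 1)·(7 − 3)/(8 − 3) = -9.4 m/s.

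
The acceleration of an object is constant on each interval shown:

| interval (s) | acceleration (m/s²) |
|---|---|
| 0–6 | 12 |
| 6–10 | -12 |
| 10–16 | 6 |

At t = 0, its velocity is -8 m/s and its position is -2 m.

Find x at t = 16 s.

On each constant-a segment, Δv = aΔt and Δx = v₀Δt + ½aΔt²; chain segment to segment.
0–6 s: v starts -8 m/s; Δx = -8·6 + ½·12·6² = 168 m; v ends 64 m/s.
6–10 s: v starts 64 m/s; Δx = 64·4 + ½·-12·4² = 160 m; v ends 16 m/s.
10–16 s: v starts 16 m/s; Δx = 16·6 + ½·6·6² = 204 m; v ends 52 m/s.
x(16) = -2 + Σ Δx = 530 m.

530 m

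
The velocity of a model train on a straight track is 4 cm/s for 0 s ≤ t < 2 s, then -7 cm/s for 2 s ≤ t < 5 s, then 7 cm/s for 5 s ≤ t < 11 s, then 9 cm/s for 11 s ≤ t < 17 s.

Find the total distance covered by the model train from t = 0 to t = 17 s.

Distance (not displacement) is the total path length: add the absolute areas under v-t.
0–2 s: |4| × 2 = 8 cm
2–5 s: |-7| × 3 = 21 cm
5–11 s: |7| × 6 = 42 cm
11–17 s: |9| × 6 = 54 cm
Total distance = 125 cm

125 cm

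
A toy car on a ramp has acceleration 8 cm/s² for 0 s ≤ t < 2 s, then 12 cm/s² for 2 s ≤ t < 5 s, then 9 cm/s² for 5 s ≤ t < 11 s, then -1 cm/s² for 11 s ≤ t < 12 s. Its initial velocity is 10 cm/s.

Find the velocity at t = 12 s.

115 cm/s

Δv equals the area under the a-t graph; then v = v₀ + Δv.
0–2 s: 8 × 2 = 16 cm/s
2–5 s: 12 × 3 = 36 cm/s
5–11 s: 9 × 6 = 54 cm/s
11–12 s: -1 × 1 = -1 cm/s
Δv = 105 cm/s, so v(12) = 10 + (105) = 115 cm/s.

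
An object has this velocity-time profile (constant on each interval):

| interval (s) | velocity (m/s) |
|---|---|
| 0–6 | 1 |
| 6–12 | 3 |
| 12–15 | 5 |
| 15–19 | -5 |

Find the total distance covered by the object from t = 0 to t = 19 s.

Distance (not displacement) is the total path length: add the absolute areas under v-t.
0–6 s: |1| × 6 = 6 m
6–12 s: |3| × 6 = 18 m
12–15 s: |5| × 3 = 15 m
15–19 s: |-5| × 4 = 20 m
Total distance = 59 m

59 m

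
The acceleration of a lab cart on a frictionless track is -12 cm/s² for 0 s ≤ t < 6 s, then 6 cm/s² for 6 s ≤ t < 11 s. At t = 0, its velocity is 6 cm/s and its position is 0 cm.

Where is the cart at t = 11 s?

-435 cm

On each constant-a segment, Δv = aΔt and Δx = v₀Δt + ½aΔt²; chain segment to segment.
0–6 s: v starts 6 cm/s; Δx = 6·6 + ½·-12·6² = -180 cm; v ends -66 cm/s.
6–11 s: v starts -66 cm/s; Δx = -66·5 + ½·6·5² = -255 cm; v ends -36 cm/s.
x(11) = 0 + Σ Δx = -435 cm.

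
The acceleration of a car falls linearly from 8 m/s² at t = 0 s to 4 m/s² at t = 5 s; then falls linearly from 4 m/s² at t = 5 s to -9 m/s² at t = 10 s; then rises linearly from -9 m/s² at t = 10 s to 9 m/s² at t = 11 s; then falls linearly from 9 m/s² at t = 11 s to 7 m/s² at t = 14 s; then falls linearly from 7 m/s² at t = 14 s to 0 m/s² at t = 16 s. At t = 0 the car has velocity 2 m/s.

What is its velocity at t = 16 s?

Δv equals the area under the a-t graph; then v = v₀ + Δv.
0–5 s: ½(8 + 4)(5) = 30 m/s
5–10 s: ½(4 + -9)(5) = -12.5 m/s
10–11 s: ½(-9 + 9)(1) = 0 m/s
11–14 s: ½(9 + 7)(3) = 24 m/s
14–16 s: ½(7 + 0)(2) = 7 m/s
Δv = 48.5 m/s, so v(16) = 2 + (48.5) = 50.5 m/s.

50.5 m/s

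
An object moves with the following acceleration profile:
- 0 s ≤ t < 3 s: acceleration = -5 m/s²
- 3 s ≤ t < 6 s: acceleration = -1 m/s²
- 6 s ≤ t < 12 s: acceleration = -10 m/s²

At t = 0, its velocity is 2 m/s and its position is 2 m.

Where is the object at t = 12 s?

On each constant-a segment, Δv = aΔt and Δx = v₀Δt + ½aΔt²; chain segment to segment.
0–3 s: v starts 2 m/s; Δx = 2·3 + ½·-5·3² = -16.5 m; v ends -13 m/s.
3–6 s: v starts -13 m/s; Δx = -13·3 + ½·-1·3² = -43.5 m; v ends -16 m/s.
6–12 s: v starts -16 m/s; Δx = -16·6 + ½·-10·6² = -276 m; v ends -76 m/s.
x(12) = 2 + Σ Δx = -334 m.

-334 m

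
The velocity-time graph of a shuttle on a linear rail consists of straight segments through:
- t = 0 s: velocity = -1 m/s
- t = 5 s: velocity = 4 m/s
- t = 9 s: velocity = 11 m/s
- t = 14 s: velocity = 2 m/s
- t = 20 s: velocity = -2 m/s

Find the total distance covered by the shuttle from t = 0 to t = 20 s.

Total distance travelled is ∫|v| dt — sum the magnitudes of each area piece.
0–5 s: v = 0 at t = 1 s; triangle areas 0.5 + 8 = 8.5 m
5–9 s: |½(4 + 11)(4)| = 30 m
9–14 s: |½(11 + 2)(5)| = 32.5 m
14–20 s: v = 0 at t = 17 s; triangle areas 3 + 3 = 6 m
Total distance = 77 m

77 m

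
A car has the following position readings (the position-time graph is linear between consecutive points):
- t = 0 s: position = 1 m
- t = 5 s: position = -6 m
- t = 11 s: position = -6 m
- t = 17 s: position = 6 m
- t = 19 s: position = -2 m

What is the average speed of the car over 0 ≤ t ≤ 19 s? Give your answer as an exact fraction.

Average speed = (total path length)/(elapsed time); on a piecewise-linear x-t graph the path length is Σ|Δx|.
0–5 s: |Δx| = |-6 − 1| = 7 m
5–11 s: |Δx| = |-6 − -6| = 0 m
11–17 s: |Δx| = |6 − -6| = 12 m
17–19 s: |Δx| = |-2 − 6| = 8 m
Total path = 27 m; average speed = 27/19 = 27/19 m/s.

27/19 m/s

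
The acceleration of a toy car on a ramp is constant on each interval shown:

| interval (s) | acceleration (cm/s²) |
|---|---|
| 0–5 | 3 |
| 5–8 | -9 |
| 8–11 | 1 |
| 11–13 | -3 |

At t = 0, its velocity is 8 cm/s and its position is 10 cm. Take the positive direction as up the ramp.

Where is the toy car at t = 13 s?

On each constant-a segment, Δv = aΔt and Δx = v₀Δt + ½aΔt²; chain segment to segment.
0–5 s: v starts 8 cm/s; Δx = 8·5 + ½·3·5² = 77.5 cm; v ends 23 cm/s.
5–8 s: v starts 23 cm/s; Δx = 23·3 + ½·-9·3² = 28.5 cm; v ends -4 cm/s.
8–11 s: v starts -4 cm/s; Δx = -4·3 + ½·1·3² = -7.5 cm; v ends -1 cm/s.
11–13 s: v starts -1 cm/s; Δx = -1·2 + ½·-3·2² = -8 cm; v ends -7 cm/s.
x(13) = 10 + Σ Δx = 100.5 cm.

100.5 cm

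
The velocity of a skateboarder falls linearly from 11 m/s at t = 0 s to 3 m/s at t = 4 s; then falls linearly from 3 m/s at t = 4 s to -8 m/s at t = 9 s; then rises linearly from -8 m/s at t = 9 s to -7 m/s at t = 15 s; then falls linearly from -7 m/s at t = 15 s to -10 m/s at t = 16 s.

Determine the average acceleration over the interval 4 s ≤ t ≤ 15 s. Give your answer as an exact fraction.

Average acceleration = Δv/Δt = (-7 − 3)/(15 − 4) = -10/11 m/s².

-10/11 m/s²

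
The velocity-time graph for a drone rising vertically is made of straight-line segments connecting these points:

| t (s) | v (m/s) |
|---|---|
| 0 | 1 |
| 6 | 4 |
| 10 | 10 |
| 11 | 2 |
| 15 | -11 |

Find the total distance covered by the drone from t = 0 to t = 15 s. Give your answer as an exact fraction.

887/13 m

Total distance travelled is ∫|v| dt — sum the magnitudes of each area piece.
0–6 s: |½(1 + 4)(6)| = 15 m
6–10 s: |½(4 + 10)(4)| = 28 m
10–11 s: |½(10 + 2)(1)| = 6 m
11–15 s: v = 0 at t = 151/13 s; triangle areas 8/13 + 242/13 = 250/13 m
Total distance = 887/13 m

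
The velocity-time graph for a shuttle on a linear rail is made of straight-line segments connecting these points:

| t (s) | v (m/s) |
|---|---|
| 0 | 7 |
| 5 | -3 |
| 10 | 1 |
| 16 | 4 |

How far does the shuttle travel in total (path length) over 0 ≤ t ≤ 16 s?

Distance (not displacement) is the total path length: add the absolute areas under v-t.
0–5 s: v = 0 at t = 3.5 s; triangle areas 12.25 + 2.25 = 14.5 m
5–10 s: v = 0 at t = 8.75 s; triangle areas 5.625 + 0.625 = 6.25 m
10–16 s: |½(1 + 4)(6)| = 15 m
Total distance = 35.75 m

35.75 m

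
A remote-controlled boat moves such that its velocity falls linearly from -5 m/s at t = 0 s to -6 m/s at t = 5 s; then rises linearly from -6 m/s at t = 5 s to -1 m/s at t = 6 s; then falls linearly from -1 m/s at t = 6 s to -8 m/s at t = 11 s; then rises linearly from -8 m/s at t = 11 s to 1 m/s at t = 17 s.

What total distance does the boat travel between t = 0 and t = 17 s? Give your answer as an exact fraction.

451/6 m

Total distance travelled is ∫|v| dt — sum the magnitudes of each area piece.
0–5 s: |½(-5 + -6)(5)| = 27.5 m
5–6 s: |½(-6 + -1)(1)| = 3.5 m
6–11 s: |½(-1 + -8)(5)| = 22.5 m
11–17 s: v = 0 at t = 49/3 s; triangle areas 64/3 + 1/3 = 65/3 m
Total distance = 451/6 m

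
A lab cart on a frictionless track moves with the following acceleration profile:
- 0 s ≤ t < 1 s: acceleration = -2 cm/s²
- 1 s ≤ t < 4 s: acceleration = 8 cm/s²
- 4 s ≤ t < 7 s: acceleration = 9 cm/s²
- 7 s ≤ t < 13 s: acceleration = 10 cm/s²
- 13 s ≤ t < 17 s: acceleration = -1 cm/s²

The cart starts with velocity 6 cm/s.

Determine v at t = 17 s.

111 cm/s

Δv equals the area under the a-t graph; then v = v₀ + Δv.
0–1 s: -2 × 1 = -2 cm/s
1–4 s: 8 × 3 = 24 cm/s
4–7 s: 9 × 3 = 27 cm/s
7–13 s: 10 × 6 = 60 cm/s
13–17 s: -1 × 4 = -4 cm/s
Δv = 105 cm/s, so v(17) = 6 + (105) = 111 cm/s.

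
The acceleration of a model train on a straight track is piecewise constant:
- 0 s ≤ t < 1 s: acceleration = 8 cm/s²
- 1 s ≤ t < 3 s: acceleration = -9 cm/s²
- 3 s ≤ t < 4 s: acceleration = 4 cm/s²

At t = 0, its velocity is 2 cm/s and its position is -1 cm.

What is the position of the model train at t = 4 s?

1 cm

On each constant-a segment, Δv = aΔt and Δx = v₀Δt + ½aΔt²; chain segment to segment.
0–1 s: v starts 2 cm/s; Δx = 2·1 + ½·8·1² = 6 cm; v ends 10 cm/s.
1–3 s: v starts 10 cm/s; Δx = 10·2 + ½·-9·2² = 2 cm; v ends -8 cm/s.
3–4 s: v starts -8 cm/s; Δx = -8·1 + ½·4·1² = -6 cm; v ends -4 cm/s.
x(4) = -1 + Σ Δx = 1 cm.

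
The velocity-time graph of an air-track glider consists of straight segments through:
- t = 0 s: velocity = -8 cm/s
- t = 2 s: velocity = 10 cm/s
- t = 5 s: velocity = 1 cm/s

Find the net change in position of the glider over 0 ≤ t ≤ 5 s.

18.5 cm

Displacement is the signed area under the v-t curve.
0–2 s: ½(-8 + 10)(2) = 2 cm
2–5 s: ½(10 + 1)(3) = 16.5 cm
Net displacement = 18.5 cm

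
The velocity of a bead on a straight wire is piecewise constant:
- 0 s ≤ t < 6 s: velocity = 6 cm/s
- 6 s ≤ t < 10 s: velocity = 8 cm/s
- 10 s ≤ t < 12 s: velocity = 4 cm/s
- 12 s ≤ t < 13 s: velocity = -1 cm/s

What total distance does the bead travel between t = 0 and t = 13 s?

77 cm

Total distance travelled is ∫|v| dt — sum the magnitudes of each area piece.
0–6 s: |6| × 6 = 36 cm
6–10 s: |8| × 4 = 32 cm
10–12 s: |4| × 2 = 8 cm
12–13 s: |-1| × 1 = 1 cm
Total distance = 77 cm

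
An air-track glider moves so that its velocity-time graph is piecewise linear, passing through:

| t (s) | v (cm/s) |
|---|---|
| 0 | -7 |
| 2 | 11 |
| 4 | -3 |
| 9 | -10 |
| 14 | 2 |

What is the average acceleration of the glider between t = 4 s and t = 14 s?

Average acceleration = Δv/Δt = (2 − -3)/(14 − 4) = 0.5 cm/s².

0.5 cm/s²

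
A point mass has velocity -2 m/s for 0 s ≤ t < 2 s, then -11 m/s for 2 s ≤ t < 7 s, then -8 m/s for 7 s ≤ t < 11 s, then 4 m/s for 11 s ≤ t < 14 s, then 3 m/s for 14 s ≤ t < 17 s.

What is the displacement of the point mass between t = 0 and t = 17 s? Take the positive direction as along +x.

Displacement is the signed area under the v-t curve.
0–2 s: -2 × 2 = -4 m
2–7 s: -11 × 5 = -55 m
7–11 s: -8 × 4 = -32 m
11–14 s: 4 × 3 = 12 m
14–17 s: 3 × 3 = 9 m
Net displacement = -70 m

-70 m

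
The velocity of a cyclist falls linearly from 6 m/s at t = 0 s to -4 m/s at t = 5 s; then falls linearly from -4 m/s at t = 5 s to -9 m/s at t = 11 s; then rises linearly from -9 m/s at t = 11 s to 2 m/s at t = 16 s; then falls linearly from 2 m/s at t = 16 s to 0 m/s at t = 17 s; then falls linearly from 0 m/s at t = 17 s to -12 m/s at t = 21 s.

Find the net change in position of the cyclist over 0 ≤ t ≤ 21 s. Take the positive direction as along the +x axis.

-74.5 m

Net displacement equals the area under the velocity-time graph (areas below the axis count negative).
0–5 s: ½(6 + -4)(5) = 5 m
5–11 s: ½(-4 + -9)(6) = -39 m
11–16 s: ½(-9 + 2)(5) = -17.5 m
16–17 s: ½(2 + 0)(1) = 1 m
17–21 s: ½(0 + -12)(4) = -24 m
Net displacement = -74.5 m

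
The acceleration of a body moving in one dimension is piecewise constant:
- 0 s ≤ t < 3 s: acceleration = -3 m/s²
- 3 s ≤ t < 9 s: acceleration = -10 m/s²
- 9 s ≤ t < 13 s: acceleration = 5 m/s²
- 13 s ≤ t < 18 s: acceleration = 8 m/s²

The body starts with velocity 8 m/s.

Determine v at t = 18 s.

Δv equals the area under the a-t graph; then v = v₀ + Δv.
0–3 s: -3 × 3 = -9 m/s
3–9 s: -10 × 6 = -60 m/s
9–13 s: 5 × 4 = 20 m/s
13–18 s: 8 × 5 = 40 m/s
Δv = -9 m/s, so v(18) = 8 + (-9) = -1 m/s.

-1 m/s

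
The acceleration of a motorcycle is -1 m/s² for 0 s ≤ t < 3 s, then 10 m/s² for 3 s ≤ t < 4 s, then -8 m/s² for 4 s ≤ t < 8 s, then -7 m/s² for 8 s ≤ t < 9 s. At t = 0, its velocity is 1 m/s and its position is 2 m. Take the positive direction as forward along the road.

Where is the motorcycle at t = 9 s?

On each constant-a segment, Δv = aΔt and Δx = v₀Δt + ½aΔt²; chain segment to segment.
0–3 s: v starts 1 m/s; Δx = 1·3 + ½·-1·3² = -1.5 m; v ends -2 m/s.
3–4 s: v starts -2 m/s; Δx = -2·1 + ½·10·1² = 3 m; v ends 8 m/s.
4–8 s: v starts 8 m/s; Δx = 8·4 + ½·-8·4² = -32 m; v ends -24 m/s.
8–9 s: v starts -24 m/s; Δx = -24·1 + ½·-7·1² = -27.5 m; v ends -31 m/s.
x(9) = 2 + Σ Δx = -56 m.

-56 m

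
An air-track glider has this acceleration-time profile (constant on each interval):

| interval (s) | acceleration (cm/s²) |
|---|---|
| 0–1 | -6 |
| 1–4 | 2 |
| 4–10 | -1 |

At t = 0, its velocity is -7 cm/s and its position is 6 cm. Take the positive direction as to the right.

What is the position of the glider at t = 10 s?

On each constant-a segment, Δv = aΔt and Δx = v₀Δt + ½aΔt²; chain segment to segment.
0–1 s: v starts -7 cm/s; Δx = -7·1 + ½·-6·1² = -10 cm; v ends -13 cm/s.
1–4 s: v starts -13 cm/s; Δx = -13·3 + ½·2·3² = -30 cm; v ends -7 cm/s.
4–10 s: v starts -7 cm/s; Δx = -7·6 + ½·-1·6² = -60 cm; v ends -13 cm/s.
x(10) = 6 + Σ Δx = -94 cm.

-94 cm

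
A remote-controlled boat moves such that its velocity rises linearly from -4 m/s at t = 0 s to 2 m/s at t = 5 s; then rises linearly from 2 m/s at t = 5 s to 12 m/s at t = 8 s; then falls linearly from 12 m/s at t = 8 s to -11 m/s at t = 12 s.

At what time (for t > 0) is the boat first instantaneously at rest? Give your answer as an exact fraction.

v changes sign on 0–5 s (from -4 to 2); the graph is linear there, so v = 0 at t = 0 + (4)·(5 − 0)/(2 − -4) = 10/3 s.

t = 10/3 s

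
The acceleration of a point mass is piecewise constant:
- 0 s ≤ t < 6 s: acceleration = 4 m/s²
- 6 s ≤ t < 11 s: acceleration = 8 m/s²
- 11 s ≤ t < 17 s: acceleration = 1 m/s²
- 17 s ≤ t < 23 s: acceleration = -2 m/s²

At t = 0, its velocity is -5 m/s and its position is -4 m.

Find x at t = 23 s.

959 m

On each constant-a segment, Δv = aΔt and Δx = v₀Δt + ½aΔt²; chain segment to segment.
0–6 s: v starts -5 m/s; Δx = -5·6 + ½·4·6² = 42 m; v ends 19 m/s.
6–11 s: v starts 19 m/s; Δx = 19·5 + ½·8·5² = 195 m; v ends 59 m/s.
11–17 s: v starts 59 m/s; Δx = 59·6 + ½·1·6² = 372 m; v ends 65 m/s.
17–23 s: v starts 65 m/s; Δx = 65·6 + ½·-2·6² = 354 m; v ends 53 m/s.
x(23) = -4 + Σ Δx = 959 m.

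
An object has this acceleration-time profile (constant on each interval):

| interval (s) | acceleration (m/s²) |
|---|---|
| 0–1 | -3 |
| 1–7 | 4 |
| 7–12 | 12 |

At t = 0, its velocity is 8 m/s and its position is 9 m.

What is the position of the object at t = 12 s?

On each constant-a segment, Δv = aΔt and Δx = v₀Δt + ½aΔt²; chain segment to segment.
0–1 s: v starts 8 m/s; Δx = 8·1 + ½·-3·1² = 6.5 m; v ends 5 m/s.
1–7 s: v starts 5 m/s; Δx = 5·6 + ½·4·6² = 102 m; v ends 29 m/s.
7–12 s: v starts 29 m/s; Δx = 29·5 + ½·12·5² = 295 m; v ends 89 m/s.
x(12) = 9 + Σ Δx = 412.5 m.

412.5 m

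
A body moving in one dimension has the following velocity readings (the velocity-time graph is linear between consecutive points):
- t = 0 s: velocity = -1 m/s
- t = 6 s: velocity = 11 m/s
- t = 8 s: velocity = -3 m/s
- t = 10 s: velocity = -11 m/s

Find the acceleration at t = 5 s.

2 m/s²

Acceleration is the slope of the v-t graph on 0–6 s: (11 − -1)/(6 − 0) = 2 m/s².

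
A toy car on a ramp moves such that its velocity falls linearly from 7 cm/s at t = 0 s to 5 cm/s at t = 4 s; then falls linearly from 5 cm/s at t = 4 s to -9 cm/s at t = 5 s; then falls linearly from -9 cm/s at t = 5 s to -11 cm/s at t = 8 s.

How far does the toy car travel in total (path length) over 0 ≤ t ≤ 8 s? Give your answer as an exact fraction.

Distance (not displacement) is the total path length: add the absolute areas under v-t.
0–4 s: |½(7 + 5)(4)| = 24 cm
4–5 s: v = 0 at t = 61/14 s; triangle areas 25/28 + 81/28 = 53/14 cm
5–8 s: |½(-9 + -11)(3)| = 30 cm
Total distance = 809/14 cm

809/14 cm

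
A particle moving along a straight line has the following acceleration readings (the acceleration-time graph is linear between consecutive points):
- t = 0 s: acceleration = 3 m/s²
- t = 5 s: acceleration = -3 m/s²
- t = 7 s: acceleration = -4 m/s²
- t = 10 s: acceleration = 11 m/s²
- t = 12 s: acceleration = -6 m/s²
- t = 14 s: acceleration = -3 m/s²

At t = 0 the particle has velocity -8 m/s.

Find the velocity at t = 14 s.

-8.5 m/s

Δv equals the area under the a-t graph; then v = v₀ + Δv.
0–5 s: ½(3 + -3)(5) = 0 m/s
5–7 s: ½(-3 + -4)(2) = -7 m/s
7–10 s: ½(-4 + 11)(3) = 10.5 m/s
10–12 s: ½(11 + -6)(2) = 5 m/s
12–14 s: ½(-6 + -3)(2) = -9 m/s
Δv = -0.5 m/s, so v(14) = -8 + (-0.5) = -8.5 m/s.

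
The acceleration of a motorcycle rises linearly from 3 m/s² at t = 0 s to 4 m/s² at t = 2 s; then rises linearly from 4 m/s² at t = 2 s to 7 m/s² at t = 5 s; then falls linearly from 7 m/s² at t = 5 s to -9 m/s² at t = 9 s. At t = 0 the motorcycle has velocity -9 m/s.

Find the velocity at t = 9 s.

Δv equals the area under the a-t graph; then v = v₀ + Δv.
0–2 s: ½(3 + 4)(2) = 7 m/s
2–5 s: ½(4 + 7)(3) = 16.5 m/s
5–9 s: ½(7 + -9)(4) = -4 m/s
Δv = 19.5 m/s, so v(9) = -9 + (19.5) = 10.5 m/s.

10.5 m/s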